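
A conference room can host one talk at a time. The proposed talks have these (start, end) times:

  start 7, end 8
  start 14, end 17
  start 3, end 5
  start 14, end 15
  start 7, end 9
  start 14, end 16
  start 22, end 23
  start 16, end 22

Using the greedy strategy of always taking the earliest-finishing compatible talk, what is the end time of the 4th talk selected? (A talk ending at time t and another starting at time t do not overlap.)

22

Order by finish time; keep every interval that doesn't clash with the previous kept one.
Sorted by end: (3,5)  (7,8)  (7,9)  (14,15)  (14,16)  (14,17)  (16,22)  (22,23)
take (3,5); take (7,8); take (14,15); skip (14,16); take (16,22); take (22,23).
Selected: (3,5) (7,8) (14,15) (16,22) (22,23)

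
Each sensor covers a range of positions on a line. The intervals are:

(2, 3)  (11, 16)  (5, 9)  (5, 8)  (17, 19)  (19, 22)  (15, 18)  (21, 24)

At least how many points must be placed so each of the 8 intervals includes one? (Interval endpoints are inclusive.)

Sort by right endpoint; whenever an interval is uncovered, place a point at its right end.
By right end: [2,3]  [5,8]  [5,9]  [11,16]  [15,18]  [17,19]  [19,22]  [21,24]
[2,3] uncovered → point at 3; [5,8] uncovered → point at 8; [11,16] uncovered → point at 16; [17,19] uncovered → point at 19; [21,24] uncovered → point at 24.
Points: 3, 8, 16, 19, 24 (5 total).

5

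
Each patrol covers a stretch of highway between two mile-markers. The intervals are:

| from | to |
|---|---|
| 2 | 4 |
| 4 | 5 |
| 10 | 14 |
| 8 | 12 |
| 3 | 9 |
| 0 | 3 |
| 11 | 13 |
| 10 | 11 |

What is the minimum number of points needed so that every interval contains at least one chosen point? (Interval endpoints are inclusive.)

3

Sort by right endpoint; whenever an interval is uncovered, place a point at its right end.
Sorted: [0,3] [2,4] [4,5] [3,9] [10,11] [8,12] [11,13] [10,14]
{[0,3],[2,4]} hit by 3; {[4,5],[3,9]} hit by 5; {[10,11],[8,12],[11,13],[10,14]} hit by 11.
Points: 3, 5, 11 (3 total).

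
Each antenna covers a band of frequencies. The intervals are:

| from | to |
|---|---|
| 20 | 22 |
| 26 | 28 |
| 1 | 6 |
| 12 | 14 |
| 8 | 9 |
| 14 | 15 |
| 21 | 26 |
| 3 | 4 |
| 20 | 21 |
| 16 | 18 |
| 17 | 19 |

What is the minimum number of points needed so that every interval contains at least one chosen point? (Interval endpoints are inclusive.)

6

Process intervals by earliest right end; each time one isn't hit yet, stab at its right endpoint.
By right end: [3,4]  [1,6]  [8,9]  [12,14]  [14,15]  [16,18]  [17,19]  [20,21]  [20,22]  [21,26]  [26,28]
[3,4] uncovered → point at 4; [8,9] uncovered → point at 9; [12,14] uncovered → point at 14; [16,18] uncovered → point at 18; [20,21] uncovered → point at 21; [26,28] uncovered → point at 28.
Points: 4, 9, 14, 18, 21, 28 (6 total).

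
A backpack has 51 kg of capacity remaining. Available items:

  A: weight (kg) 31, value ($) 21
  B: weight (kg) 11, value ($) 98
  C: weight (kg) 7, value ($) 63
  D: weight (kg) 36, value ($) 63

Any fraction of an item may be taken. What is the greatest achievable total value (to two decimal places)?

218.75

Greedy by value/weight ratio, highest first.
Ratios (sorted): C 9.00, B 8.91, D 1.75, A 0.68
take C (7 @ 63); take B (11 @ 98); take 33/36 of D → 57.75. Capacity used 51/51.
Total value = 218.75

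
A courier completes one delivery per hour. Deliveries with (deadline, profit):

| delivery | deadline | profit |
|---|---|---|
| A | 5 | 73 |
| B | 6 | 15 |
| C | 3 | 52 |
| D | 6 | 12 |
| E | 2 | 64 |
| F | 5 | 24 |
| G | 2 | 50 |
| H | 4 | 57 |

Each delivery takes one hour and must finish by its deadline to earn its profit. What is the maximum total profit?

311

Sort by profit descending; place each in the latest free slot ≤ its deadline.
Profit order: A=73 E=64 H=57 C=52 G=50 F=24 B=15 D=12
Assign: A→slot 5, E→slot 2, H→slot 4, C→slot 3, G→slot 1, F skipped, B→slot 6, D skipped.
Slots: [1:G] [2:E] [3:C] [4:H] [5:A] [6:B]
Profit = 50 + 64 + 52 + 57 + 73 + 15 = 311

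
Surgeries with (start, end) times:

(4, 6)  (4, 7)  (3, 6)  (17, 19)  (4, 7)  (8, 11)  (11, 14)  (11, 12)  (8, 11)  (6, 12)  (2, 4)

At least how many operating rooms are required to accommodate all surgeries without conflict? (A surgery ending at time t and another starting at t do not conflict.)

4

Events (time:±→running): 2:+→1 3:+→2 4:-→1 4:+→2 4:+→3 4:+→4 … peak 4.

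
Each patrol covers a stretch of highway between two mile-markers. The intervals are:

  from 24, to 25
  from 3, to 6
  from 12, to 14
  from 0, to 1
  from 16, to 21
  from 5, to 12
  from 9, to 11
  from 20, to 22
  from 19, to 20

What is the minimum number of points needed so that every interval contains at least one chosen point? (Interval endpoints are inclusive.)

Sort by right endpoint; whenever an interval is uncovered, place a point at its right end.
By right end: [0,1]  [3,6]  [9,11]  [5,12]  [12,14]  [19,20]  [16,21]  [20,22]  [24,25]
[0,1] uncovered → point at 1; [3,6] uncovered → point at 6; [9,11] uncovered → point at 11; [12,14] uncovered → point at 14; [19,20] uncovered → point at 20; [24,25] uncovered → point at 25.
Points: 1, 6, 11, 14, 20, 25 (6 total).

6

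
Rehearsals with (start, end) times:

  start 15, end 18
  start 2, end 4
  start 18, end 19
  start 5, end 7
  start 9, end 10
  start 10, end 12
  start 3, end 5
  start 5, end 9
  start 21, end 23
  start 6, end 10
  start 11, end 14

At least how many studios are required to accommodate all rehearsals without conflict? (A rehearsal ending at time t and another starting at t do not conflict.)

Events (time:±→running): 2:+→1 3:+→2 4:-→1 5:-→0 5:+→1 5:+→2 6:+→3 … peak 3.

3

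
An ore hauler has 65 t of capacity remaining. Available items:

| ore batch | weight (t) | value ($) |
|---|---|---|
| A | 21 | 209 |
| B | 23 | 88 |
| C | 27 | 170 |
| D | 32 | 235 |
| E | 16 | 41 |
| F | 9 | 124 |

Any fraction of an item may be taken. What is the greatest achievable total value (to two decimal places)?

Greedy by value/weight ratio, highest first.
Order: F (124/9=13.78) > A (209/21=9.95) > D (235/32=7.34) > C (170/27=6.30) > B (88/23=3.83) > E (41/16=2.56)
Fill: take F (9 @ 124) → take A (21 @ 209) → take D (32 @ 235) → take 3/27 of C → 18.89; 65/65 used.
Total value = 586.89

586.89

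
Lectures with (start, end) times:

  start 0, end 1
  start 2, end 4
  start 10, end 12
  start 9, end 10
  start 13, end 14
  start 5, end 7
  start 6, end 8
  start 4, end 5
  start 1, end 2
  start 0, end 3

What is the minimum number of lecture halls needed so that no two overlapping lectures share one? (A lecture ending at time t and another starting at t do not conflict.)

Count concurrent intervals with a sweep; the peak is the room count.
starts: [0, 0, 1, 2, 4, 5, 6, 9, 10, 13]
ends:   [1, 2, 3, 4, 5, 7, 8, 10, 12, 14]
s0→1 s0→2  — peak 2.

2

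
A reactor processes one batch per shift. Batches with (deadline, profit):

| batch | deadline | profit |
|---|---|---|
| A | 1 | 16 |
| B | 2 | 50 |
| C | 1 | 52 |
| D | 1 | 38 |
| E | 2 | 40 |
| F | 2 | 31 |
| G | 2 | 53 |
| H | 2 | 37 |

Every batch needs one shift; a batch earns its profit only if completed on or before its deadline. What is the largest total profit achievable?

105

Take jobs in profit order; each goes to the latest open slot no later than its deadline.
Profit order: G=53 C=52 B=50 E=40 D=38 H=37 F=31 A=16
Assign: G→slot 2, C→slot 1, B skipped, E skipped, D skipped, H skipped, F skipped, A skipped.
Slots: [1:C] [2:G]
Profit = 52 + 53 = 105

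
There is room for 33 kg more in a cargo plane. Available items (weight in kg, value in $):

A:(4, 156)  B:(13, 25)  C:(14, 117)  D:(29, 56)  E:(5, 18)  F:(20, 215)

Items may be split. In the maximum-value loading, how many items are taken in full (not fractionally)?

2

Greedy by value/weight ratio, highest first.
Ratios (sorted): A 39.00, F 10.75, C 8.36, E 3.60, D 1.93, B 1.92
take A (4 @ 156); take F (20 @ 215); take 9/14 of C → 75.21. Capacity used 33/33.
2 item(s) taken whole; one partial (take 9/14 of C).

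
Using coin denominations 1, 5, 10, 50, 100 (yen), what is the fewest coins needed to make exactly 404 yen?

Greedy: take as many of the largest coin as possible, then repeat with the remainder.
404 = 4×100 + 4×1
Total coins = 4 + 4 = 8

8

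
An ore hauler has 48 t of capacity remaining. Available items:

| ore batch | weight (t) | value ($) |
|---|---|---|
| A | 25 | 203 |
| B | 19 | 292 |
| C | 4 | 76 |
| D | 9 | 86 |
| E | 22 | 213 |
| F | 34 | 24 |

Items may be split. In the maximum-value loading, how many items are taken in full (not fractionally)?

3

Greedy by value/weight ratio, highest first.
Order: C (76/4=19.00) > B (292/19=15.37) > E (213/22=9.68) > D (86/9=9.56) > A (203/25=8.12) > F (24/34=0.71)
Fill: take C (4 @ 76) → take B (19 @ 292) → take E (22 @ 213) → take 3/9 of D → 28.67; 48/48 used.
3 item(s) taken whole; one partial (take 3/9 of D).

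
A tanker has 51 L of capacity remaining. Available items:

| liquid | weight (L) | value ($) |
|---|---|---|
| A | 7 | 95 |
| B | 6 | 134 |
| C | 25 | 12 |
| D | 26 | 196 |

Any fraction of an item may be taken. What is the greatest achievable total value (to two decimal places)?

Sort by value per unit weight and fill in that order.
Order: B (134/6=22.33) > A (95/7=13.57) > D (196/26=7.54) > C (12/25=0.48)
Fill: take B (6 @ 134) → take A (7 @ 95) → take D (26 @ 196) → take 12/25 of C → 5.76; 51/51 used.
Total value = 430.76

430.76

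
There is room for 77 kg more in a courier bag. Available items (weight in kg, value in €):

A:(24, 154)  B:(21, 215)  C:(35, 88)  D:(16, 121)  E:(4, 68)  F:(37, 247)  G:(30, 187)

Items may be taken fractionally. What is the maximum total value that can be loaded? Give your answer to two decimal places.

644.32

Ratios (sorted): E 17.00, B 10.24, D 7.56, F 6.68, A 6.42, G 6.23, C 2.51
take E (4 @ 68); take B (21 @ 215); take D (16 @ 121); take 36/37 of F → 240.32. Capacity used 77/77.
Total value = 644.32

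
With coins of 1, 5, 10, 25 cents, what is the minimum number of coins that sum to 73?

73 − 2×25→23 − 2×10→3 − 3×1→0
Total coins = 2 + 2 + 3 = 7

7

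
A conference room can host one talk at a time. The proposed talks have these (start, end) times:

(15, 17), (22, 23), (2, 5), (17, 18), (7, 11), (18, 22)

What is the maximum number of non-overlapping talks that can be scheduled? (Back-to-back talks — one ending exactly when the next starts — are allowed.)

Sorted by end: (2,5)  (7,11)  (15,17)  (17,18)  (18,22)  (22,23)
take (2,5); take (7,11); take (15,17); take (17,18); take (18,22); take (22,23).
Selected 6 talks.

6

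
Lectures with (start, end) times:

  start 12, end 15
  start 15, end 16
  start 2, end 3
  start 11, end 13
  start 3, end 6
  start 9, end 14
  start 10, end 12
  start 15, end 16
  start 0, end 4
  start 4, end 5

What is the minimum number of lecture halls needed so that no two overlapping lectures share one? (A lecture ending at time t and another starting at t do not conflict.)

The answer is the maximum number of intervals overlapping at any instant.
Events (time:±→running): 0:+→1 2:+→2 3:-→1 3:+→2 4:-→1 4:+→2 5:-→1 6:-→0 9:+→1 10:+→2 11:+→3 … peak 3.

3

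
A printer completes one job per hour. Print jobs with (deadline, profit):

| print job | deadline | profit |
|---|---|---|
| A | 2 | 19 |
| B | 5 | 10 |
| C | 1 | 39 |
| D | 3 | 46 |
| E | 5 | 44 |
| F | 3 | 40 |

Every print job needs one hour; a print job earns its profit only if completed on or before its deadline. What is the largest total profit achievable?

Take jobs in profit order; each goes to the latest open slot no later than its deadline.
Profit order: D=46 E=44 F=40 C=39 A=19 B=10
Assign: D→slot 3, E→slot 5, F→slot 2, C→slot 1, A skipped, B→slot 4.
Slots: [1:C] [2:F] [3:D] [4:B] [5:E]
Profit = 39 + 40 + 46 + 10 + 44 = 179

179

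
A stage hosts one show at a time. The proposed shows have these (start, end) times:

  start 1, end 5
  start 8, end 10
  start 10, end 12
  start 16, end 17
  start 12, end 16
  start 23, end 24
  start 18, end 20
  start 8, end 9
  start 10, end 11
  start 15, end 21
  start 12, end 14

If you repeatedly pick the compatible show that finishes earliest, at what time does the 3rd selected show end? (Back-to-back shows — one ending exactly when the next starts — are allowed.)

Order by finish time; keep every interval that doesn't clash with the previous kept one.
By end time: (1,5), (8,9), (8,10), (10,11), (10,12), (12,14), (12,16), (16,17), (18,20), (15,21), (23,24).
Pick (1,5); next start ≥ 5 → (8,9); next start ≥ 9 → (10,11); next start ≥ 11 → (12,14); next start ≥ 14 → (16,17); next start ≥ 17 → (18,20); next start ≥ 20 → (23,24).
Selected: (1,5) (8,9) (10,11) (12,14) (16,17) (18,20) (23,24)

11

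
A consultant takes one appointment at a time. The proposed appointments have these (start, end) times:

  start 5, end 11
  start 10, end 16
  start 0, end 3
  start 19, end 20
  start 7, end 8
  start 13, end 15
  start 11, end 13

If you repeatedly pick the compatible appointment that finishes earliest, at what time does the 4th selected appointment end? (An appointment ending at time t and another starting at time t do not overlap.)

Greedy by earliest finish: after sorting by end time, pick each interval compatible with the last pick.
Sorted by end: (0,3)  (7,8)  (5,11)  (11,13)  (13,15)  (10,16)  (19,20)
take (0,3); take (7,8); take (11,13); take (13,15); take (19,20).
Selected: (0,3) (7,8) (11,13) (13,15) (19,20)

15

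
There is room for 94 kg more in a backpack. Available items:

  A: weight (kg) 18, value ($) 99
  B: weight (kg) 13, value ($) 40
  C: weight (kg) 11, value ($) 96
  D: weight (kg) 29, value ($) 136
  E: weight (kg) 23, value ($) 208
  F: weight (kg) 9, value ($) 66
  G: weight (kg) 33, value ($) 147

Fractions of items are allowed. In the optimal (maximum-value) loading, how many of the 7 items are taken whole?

5

Order: E (208/23=9.04) > C (96/11=8.73) > F (66/9=7.33) > A (99/18=5.50) > D (136/29=4.69) > G (147/33=4.45) > B (40/13=3.08)
Fill: take E (23 @ 208) → take C (11 @ 96) → take F (9 @ 66) → take A (18 @ 99) → take D (29 @ 136) → take 4/33 of G → 17.82; 94/94 used.
5 item(s) taken whole; one partial (take 4/33 of G).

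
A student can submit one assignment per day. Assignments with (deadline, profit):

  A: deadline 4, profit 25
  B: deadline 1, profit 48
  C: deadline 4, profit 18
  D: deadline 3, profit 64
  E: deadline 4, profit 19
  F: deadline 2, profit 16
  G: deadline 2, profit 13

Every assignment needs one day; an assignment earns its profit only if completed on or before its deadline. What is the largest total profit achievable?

Profit order: D=64 B=48 A=25 E=19 C=18 F=16 G=13
Assign: D→slot 3, B→slot 1, A→slot 4, E→slot 2, C skipped, F skipped, G skipped.
Slots: [1:B] [2:E] [3:D] [4:A]
Profit = 48 + 19 + 64 + 25 = 156

156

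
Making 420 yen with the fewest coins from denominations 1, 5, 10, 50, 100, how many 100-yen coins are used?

Greedy: take as many of the largest coin as possible, then repeat with the remainder.
420 − 4×100→20 − 2×10→0
Count of 100: 4

4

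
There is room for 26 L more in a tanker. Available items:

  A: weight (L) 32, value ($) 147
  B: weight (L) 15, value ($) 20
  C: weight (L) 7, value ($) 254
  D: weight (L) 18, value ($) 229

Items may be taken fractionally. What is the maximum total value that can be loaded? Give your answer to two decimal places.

487.59

Greedy by value/weight ratio, highest first.
Ratios (sorted): C 36.29, D 12.72, A 4.59, B 1.33
take C (7 @ 254); take D (18 @ 229); take 1/32 of A → 4.59. Capacity used 26/26.
Total value = 487.59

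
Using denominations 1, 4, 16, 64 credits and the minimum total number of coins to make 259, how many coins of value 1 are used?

3

Use the largest denomination that fits, subtract, and repeat.
259 = 4×64 + 3×1
Count of 1: 3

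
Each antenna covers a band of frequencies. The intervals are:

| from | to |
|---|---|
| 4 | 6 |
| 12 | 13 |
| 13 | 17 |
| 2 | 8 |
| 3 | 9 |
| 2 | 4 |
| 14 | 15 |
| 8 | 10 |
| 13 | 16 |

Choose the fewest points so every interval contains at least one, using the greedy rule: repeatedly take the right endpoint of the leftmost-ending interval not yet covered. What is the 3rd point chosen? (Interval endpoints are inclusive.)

13

Sort by right endpoint; whenever an interval is uncovered, place a point at its right end.
By right end: [2,4]  [4,6]  [2,8]  [3,9]  [8,10]  [12,13]  [14,15]  [13,16]  [13,17]
[2,4] uncovered → point at 4; [8,10] uncovered → point at 10; [12,13] uncovered → point at 13; [14,15] uncovered → point at 15.
Points: 4, 10, 13, 15 (4 total).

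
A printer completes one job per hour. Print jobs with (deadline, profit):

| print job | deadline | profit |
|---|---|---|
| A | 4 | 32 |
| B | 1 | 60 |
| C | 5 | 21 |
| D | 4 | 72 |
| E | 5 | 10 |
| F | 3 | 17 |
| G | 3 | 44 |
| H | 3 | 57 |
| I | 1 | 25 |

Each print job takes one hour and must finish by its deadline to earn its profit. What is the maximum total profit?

Profit order: D=72 B=60 H=57 G=44 A=32 I=25 C=21 F=17 E=10
Assign: D→slot 4, B→slot 1, H→slot 3, G→slot 2, A skipped, I skipped, C→slot 5, F skipped, E skipped.
Slots: [1:B] [2:G] [3:H] [4:D] [5:C]
Profit = 60 + 44 + 57 + 72 + 21 = 254

254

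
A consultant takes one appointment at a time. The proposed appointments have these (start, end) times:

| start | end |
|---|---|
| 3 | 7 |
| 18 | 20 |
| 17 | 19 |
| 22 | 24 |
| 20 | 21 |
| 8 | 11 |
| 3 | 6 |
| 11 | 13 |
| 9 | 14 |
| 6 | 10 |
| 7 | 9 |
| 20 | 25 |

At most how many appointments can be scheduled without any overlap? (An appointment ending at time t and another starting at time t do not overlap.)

6

Greedy by earliest finish: after sorting by end time, pick each interval compatible with the last pick.
By end time: (3,6), (3,7), (7,9), (6,10), (8,11), (11,13), (9,14), (17,19), (18,20), (20,21), (22,24), (20,25).
Pick (3,6); next start ≥ 6 → (7,9); next start ≥ 9 → (11,13); next start ≥ 13 → (17,19); next start ≥ 19 → (20,21); next start ≥ 21 → (22,24).
Selected 6 appointments.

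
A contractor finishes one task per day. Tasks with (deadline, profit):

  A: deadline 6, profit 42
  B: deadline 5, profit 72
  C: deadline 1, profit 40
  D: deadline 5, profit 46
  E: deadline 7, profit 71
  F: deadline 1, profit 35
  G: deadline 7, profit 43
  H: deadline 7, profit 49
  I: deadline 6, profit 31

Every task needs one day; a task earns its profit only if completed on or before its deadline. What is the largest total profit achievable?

363

By profit: B(d5,72), E(d7,71), H(d7,49), D(d5,46), G(d7,43), A(d6,42), C(d1,40), F(d1,35), I(d6,31)
B→slot 5; E→slot 7; H→slot 6; D→slot 4; G→slot 3; A→slot 2; C→slot 1; F skipped; I skipped.
Profit = 40 + 42 + 43 + 46 + 72 + 49 + 71 = 363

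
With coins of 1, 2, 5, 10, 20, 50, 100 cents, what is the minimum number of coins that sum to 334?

334 − 3×100→34 − 1×20→14 − 1×10→4 − 2×2→0
Total coins = 3 + 1 + 1 + 2 = 7

7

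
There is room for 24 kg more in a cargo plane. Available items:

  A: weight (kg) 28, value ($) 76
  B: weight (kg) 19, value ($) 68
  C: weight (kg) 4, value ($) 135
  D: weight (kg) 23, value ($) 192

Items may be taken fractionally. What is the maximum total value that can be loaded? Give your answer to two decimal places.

Sort by value per unit weight and fill in that order.
Order: C (135/4=33.75) > D (192/23=8.35) > B (68/19=3.58) > A (76/28=2.71)
Fill: take C (4 @ 135) → take 20/23 of D → 166.96; 24/24 used.
Total value = 301.96

301.96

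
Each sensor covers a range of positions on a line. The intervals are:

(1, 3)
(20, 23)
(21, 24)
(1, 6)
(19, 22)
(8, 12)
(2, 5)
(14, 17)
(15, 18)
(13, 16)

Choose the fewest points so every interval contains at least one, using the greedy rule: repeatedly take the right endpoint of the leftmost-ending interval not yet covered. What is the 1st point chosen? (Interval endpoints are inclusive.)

3

Sorted: [1,3] [2,5] [1,6] [8,12] [13,16] [14,17] [15,18] [19,22] [20,23] [21,24]
{[1,3],[2,5],[1,6]} hit by 3; {[8,12]} hit by 12; {[13,16],[14,17],[15,18]} hit by 16; {[19,22],[20,23],[21,24]} hit by 22.
Points: 3, 12, 16, 22 (4 total).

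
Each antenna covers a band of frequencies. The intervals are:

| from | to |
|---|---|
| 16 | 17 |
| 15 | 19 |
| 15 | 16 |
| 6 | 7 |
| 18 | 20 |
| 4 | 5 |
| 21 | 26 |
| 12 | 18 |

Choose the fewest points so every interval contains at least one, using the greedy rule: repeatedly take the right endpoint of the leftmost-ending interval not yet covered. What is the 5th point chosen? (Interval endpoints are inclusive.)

26

Sort by right endpoint; whenever an interval is uncovered, place a point at its right end.
Sorted: [4,5] [6,7] [15,16] [16,17] [12,18] [15,19] [18,20] [21,26]
{[4,5]} hit by 5; {[6,7]} hit by 7; {[15,16],[16,17],[12,18],[15,19]} hit by 16; {[18,20]} hit by 20; {[21,26]} hit by 26.
Points: 5, 7, 16, 20, 26 (5 total).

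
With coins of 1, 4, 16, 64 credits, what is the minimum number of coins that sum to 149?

Greedy: take as many of the largest coin as possible, then repeat with the remainder.
149 = 2×64 + 1×16 + 1×4 + 1×1
Total coins = 2 + 1 + 1 + 1 = 5

5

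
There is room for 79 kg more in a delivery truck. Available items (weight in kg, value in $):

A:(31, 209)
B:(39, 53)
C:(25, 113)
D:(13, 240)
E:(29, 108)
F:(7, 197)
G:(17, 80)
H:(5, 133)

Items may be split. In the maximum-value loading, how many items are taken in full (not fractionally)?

5

Sort by value per unit weight and fill in that order.
Ratios (sorted): F 28.14, H 26.60, D 18.46, A 6.74, G 4.71, C 4.52, E 3.72, B 1.36
take F (7 @ 197); take H (5 @ 133); take D (13 @ 240); take A (31 @ 209); take G (17 @ 80); take 6/25 of C → 27.12. Capacity used 79/79.
5 item(s) taken whole; one partial (take 6/25 of C).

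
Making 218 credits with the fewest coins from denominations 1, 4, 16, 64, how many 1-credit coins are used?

218 = 3×64 + 1×16 + 2×4 + 2×1
Count of 1: 2

2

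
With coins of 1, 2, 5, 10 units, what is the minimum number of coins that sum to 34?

34 = 3×10 + 2×2
Total coins = 3 + 2 = 5

5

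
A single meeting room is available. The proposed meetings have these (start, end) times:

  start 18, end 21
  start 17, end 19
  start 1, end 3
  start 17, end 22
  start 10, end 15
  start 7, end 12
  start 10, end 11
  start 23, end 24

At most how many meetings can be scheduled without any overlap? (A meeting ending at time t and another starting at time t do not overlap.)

Order by finish time; keep every interval that doesn't clash with the previous kept one.
Sorted by end: (1,3)  (10,11)  (7,12)  (10,15)  (17,19)  (18,21)  (17,22)  (23,24)
take (1,3); take (10,11); take (17,19); take (23,24).
Selected 4 meetings.

4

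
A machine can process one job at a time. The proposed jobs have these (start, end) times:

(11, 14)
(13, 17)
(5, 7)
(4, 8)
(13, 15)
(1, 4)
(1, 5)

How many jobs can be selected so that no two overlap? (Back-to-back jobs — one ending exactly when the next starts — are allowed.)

3

By end time: (1,4), (1,5), (5,7), (4,8), (11,14), (13,15), (13,17).
Pick (1,4); next start ≥ 4 → (5,7); next start ≥ 7 → (11,14).
Selected 3 jobs.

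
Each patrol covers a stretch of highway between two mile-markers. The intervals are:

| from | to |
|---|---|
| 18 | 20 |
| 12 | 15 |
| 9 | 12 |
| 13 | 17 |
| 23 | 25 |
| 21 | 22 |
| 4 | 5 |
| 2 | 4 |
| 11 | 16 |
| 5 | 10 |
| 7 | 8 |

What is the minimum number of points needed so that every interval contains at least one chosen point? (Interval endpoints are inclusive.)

By right end: [2,4]  [4,5]  [7,8]  [5,10]  [9,12]  [12,15]  [11,16]  [13,17]  [18,20]  [21,22]  [23,25]
[2,4] uncovered → point at 4; [7,8] uncovered → point at 8; [9,12] uncovered → point at 12; [13,17] uncovered → point at 17; [18,20] uncovered → point at 20; [21,22] uncovered → point at 22; [23,25] uncovered → point at 25.
Points: 4, 8, 12, 17, 20, 22, 25 (7 total).

7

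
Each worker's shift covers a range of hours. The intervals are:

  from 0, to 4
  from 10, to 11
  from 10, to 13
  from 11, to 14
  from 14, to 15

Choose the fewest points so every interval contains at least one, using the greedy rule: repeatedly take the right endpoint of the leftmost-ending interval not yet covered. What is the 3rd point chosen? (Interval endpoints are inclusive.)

15

Process intervals by earliest right end; each time one isn't hit yet, stab at its right endpoint.
Sorted: [0,4] [10,11] [10,13] [11,14] [14,15]
{[0,4]} hit by 4; {[10,11],[10,13],[11,14]} hit by 11; {[14,15]} hit by 15.
Points: 4, 11, 15 (3 total).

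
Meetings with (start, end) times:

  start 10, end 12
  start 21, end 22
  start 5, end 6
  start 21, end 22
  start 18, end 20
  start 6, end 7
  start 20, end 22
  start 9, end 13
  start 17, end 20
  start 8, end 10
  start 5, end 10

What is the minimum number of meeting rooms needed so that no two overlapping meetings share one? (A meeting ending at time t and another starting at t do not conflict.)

3

starts: [5, 5, 6, 8, 9, 10, 17, 18, 20, 21, 21]
ends:   [6, 7, 10, 10, 12, 13, 20, 20, 22, 22, 22]
s5→1 s5→2 e6→1 s6→2 e7→1 s8→2 s9→3  — peak 3.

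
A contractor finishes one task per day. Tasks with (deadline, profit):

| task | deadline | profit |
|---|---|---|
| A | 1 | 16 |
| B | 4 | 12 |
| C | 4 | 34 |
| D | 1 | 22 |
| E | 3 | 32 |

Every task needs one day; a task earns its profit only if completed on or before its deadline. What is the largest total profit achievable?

Sort by profit descending; place each in the latest free slot ≤ its deadline.
Profit order: C=34 E=32 D=22 A=16 B=12
Assign: C→slot 4, E→slot 3, D→slot 1, A skipped, B→slot 2.
Slots: [1:D] [2:B] [3:E] [4:C]
Profit = 22 + 12 + 32 + 34 = 100

100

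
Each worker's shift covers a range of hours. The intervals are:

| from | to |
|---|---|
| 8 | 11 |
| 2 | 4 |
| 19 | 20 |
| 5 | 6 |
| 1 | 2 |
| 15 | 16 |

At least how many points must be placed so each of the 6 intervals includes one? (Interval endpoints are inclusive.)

Process intervals by earliest right end; each time one isn't hit yet, stab at its right endpoint.
By right end: [1,2]  [2,4]  [5,6]  [8,11]  [15,16]  [19,20]
[1,2] uncovered → point at 2; [5,6] uncovered → point at 6; [8,11] uncovered → point at 11; [15,16] uncovered → point at 16; [19,20] uncovered → point at 20.
Points: 2, 6, 11, 16, 20 (5 total).

5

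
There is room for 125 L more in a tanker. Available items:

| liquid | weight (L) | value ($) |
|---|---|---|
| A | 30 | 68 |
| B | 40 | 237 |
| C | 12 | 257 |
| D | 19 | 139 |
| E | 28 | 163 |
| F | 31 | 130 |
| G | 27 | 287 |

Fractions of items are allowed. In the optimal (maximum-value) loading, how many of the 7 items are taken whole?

4

Sort by value per unit weight and fill in that order.
Order: C (257/12=21.42) > G (287/27=10.63) > D (139/19=7.32) > B (237/40=5.92) > E (163/28=5.82) > F (130/31=4.19) > A (68/30=2.27)
Fill: take C (12 @ 257) → take G (27 @ 287) → take D (19 @ 139) → take B (40 @ 237) → take 27/28 of E → 157.18; 125/125 used.
4 item(s) taken whole; one partial (take 27/28 of E).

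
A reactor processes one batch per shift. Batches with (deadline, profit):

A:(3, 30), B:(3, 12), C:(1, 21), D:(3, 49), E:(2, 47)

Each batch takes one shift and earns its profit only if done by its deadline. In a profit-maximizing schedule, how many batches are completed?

Profit order: D=49 E=47 A=30 C=21 B=12
Assign: D→slot 3, E→slot 2, A→slot 1, C skipped, B skipped.
Slots: [1:A] [2:E] [3:D]
3 of 5 scheduled.

3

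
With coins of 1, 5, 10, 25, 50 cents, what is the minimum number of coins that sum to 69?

7

69 = 1×50 + 1×10 + 1×5 + 4×1
Total coins = 1 + 1 + 1 + 4 = 7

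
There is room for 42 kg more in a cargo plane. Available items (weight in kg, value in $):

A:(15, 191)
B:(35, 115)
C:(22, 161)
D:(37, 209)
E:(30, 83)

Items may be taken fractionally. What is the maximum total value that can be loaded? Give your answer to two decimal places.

Greedy by value/weight ratio, highest first.
Order: A (191/15=12.73) > C (161/22=7.32) > D (209/37=5.65) > B (115/35=3.29) > E (83/30=2.77)
Fill: take A (15 @ 191) → take C (22 @ 161) → take 5/37 of D → 28.24; 42/42 used.
Total value = 380.24

380.24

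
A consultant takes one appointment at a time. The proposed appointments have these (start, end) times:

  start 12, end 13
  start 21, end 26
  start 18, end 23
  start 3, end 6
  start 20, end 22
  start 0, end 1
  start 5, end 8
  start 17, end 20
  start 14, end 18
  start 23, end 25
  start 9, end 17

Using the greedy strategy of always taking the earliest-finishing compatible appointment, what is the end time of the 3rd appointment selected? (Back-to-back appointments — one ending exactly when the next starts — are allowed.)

Greedy by earliest finish: after sorting by end time, pick each interval compatible with the last pick.
By end time: (0,1), (3,6), (5,8), (12,13), (9,17), (14,18), (17,20), (20,22), (18,23), (23,25), (21,26).
Pick (0,1); next start ≥ 1 → (3,6); next start ≥ 6 → (12,13); next start ≥ 13 → (14,18); next start ≥ 18 → (20,22); next start ≥ 22 → (23,25).
Selected: (0,1) (3,6) (12,13) (14,18) (20,22) (23,25)

13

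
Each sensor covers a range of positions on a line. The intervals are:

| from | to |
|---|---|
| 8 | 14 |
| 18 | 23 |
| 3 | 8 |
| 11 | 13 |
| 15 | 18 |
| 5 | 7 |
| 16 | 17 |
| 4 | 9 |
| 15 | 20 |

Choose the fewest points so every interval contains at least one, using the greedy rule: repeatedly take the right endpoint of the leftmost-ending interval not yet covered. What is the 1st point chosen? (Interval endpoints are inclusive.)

Sort by right endpoint; whenever an interval is uncovered, place a point at its right end.
Sorted: [5,7] [3,8] [4,9] [11,13] [8,14] [16,17] [15,18] [15,20] [18,23]
{[5,7],[3,8],[4,9]} hit by 7; {[11,13],[8,14]} hit by 13; {[16,17],[15,18],[15,20]} hit by 17; {[18,23]} hit by 23.
Points: 7, 13, 17, 23 (4 total).

7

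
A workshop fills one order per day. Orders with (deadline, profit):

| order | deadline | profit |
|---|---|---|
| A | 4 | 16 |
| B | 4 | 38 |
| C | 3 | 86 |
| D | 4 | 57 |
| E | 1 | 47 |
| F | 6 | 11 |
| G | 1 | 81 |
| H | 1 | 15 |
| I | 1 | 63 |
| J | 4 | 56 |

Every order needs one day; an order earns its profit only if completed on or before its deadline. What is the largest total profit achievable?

291

Sort by profit descending; place each in the latest free slot ≤ its deadline.
Profit order: C=86 G=81 I=63 D=57 J=56 E=47 B=38 A=16 H=15 F=11
Assign: C→slot 3, G→slot 1, I skipped, D→slot 4, J→slot 2, E skipped, B skipped, A skipped, H skipped, F→slot 6.
Slots: [1:G] [2:J] [3:C] [4:D] [6:F]
Profit = 81 + 56 + 86 + 57 + 11 = 291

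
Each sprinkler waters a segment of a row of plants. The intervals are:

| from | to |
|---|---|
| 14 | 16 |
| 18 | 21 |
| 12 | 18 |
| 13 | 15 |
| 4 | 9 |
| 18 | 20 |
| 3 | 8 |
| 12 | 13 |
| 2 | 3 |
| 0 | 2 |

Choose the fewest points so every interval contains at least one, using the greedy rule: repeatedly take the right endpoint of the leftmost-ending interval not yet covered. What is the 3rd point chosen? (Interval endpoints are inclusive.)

13

Sorted: [0,2] [2,3] [3,8] [4,9] [12,13] [13,15] [14,16] [12,18] [18,20] [18,21]
{[0,2],[2,3]} hit by 2; {[3,8],[4,9]} hit by 8; {[12,13],[13,15]} hit by 13; {[14,16],[12,18]} hit by 16; {[18,20],[18,21]} hit by 20.
Points: 2, 8, 13, 16, 20 (5 total).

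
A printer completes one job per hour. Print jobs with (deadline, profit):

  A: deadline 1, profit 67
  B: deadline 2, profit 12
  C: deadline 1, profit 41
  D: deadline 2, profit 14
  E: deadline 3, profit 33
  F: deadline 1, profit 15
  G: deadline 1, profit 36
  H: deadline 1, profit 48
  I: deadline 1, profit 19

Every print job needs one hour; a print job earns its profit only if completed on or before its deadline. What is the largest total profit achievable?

114

Sort by profit descending; place each in the latest free slot ≤ its deadline.
Profit order: A=67 H=48 C=41 G=36 E=33 I=19 F=15 D=14 B=12
Assign: A→slot 1, H skipped, C skipped, G skipped, E→slot 3, I skipped, F skipped, D→slot 2, B skipped.
Slots: [1:A] [2:D] [3:E]
Profit = 67 + 14 + 33 = 114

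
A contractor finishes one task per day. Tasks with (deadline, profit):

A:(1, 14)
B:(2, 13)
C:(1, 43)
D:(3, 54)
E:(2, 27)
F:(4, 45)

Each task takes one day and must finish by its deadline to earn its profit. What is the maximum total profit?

169

Sort by profit descending; place each in the latest free slot ≤ its deadline.
Profit order: D=54 F=45 C=43 E=27 A=14 B=13
Assign: D→slot 3, F→slot 4, C→slot 1, E→slot 2, A skipped, B skipped.
Slots: [1:C] [2:E] [3:D] [4:F]
Profit = 43 + 27 + 54 + 45 = 169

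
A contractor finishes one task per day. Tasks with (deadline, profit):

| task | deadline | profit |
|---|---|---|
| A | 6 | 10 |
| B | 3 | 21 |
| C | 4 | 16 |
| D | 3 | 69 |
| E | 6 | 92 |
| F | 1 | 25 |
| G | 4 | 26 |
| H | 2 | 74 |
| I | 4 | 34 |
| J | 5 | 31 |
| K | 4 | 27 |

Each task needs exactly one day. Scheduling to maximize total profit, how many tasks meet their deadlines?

Take jobs in profit order; each goes to the latest open slot no later than its deadline.
By profit: E(d6,92), H(d2,74), D(d3,69), I(d4,34), J(d5,31), K(d4,27), G(d4,26), F(d1,25), B(d3,21), C(d4,16), A(d6,10)
E→slot 6; H→slot 2; D→slot 3; I→slot 4; J→slot 5; K→slot 1; G skipped; F skipped; B skipped; C skipped; A skipped.
6 of 11 scheduled.

6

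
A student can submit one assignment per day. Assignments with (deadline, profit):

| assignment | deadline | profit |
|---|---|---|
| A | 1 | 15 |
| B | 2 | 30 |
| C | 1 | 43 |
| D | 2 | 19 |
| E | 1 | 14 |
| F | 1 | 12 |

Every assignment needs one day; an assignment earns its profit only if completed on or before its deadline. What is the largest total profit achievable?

Profit order: C=43 B=30 D=19 A=15 E=14 F=12
Assign: C→slot 1, B→slot 2, D skipped, A skipped, E skipped, F skipped.
Slots: [1:C] [2:B]
Profit = 43 + 30 = 73

73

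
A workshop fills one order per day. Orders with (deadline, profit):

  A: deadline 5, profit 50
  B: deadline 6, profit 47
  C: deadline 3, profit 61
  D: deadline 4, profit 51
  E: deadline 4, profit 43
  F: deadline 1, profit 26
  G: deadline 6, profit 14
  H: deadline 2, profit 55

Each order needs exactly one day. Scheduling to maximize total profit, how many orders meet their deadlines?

Take jobs in profit order; each goes to the latest open slot no later than its deadline.
By profit: C(d3,61), H(d2,55), D(d4,51), A(d5,50), B(d6,47), E(d4,43), F(d1,26), G(d6,14)
C→slot 3; H→slot 2; D→slot 4; A→slot 5; B→slot 6; E→slot 1; F skipped; G skipped.
6 of 8 scheduled.

6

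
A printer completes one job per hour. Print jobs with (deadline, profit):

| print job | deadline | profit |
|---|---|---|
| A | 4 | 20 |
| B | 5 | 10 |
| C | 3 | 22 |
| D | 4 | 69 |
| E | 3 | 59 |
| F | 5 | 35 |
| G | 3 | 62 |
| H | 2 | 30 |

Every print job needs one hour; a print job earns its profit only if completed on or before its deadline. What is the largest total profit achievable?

By profit: D(d4,69), G(d3,62), E(d3,59), F(d5,35), H(d2,30), C(d3,22), A(d4,20), B(d5,10)
D→slot 4; G→slot 3; E→slot 2; F→slot 5; H→slot 1; C skipped; A skipped; B skipped.
Profit = 30 + 59 + 62 + 69 + 35 = 255

255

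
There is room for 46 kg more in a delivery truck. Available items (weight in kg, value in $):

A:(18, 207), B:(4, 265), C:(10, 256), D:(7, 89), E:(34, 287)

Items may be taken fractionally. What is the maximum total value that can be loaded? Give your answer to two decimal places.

Sort by value per unit weight and fill in that order.
Ratios (sorted): B 66.25, C 25.60, D 12.71, A 11.50, E 8.44
take B (4 @ 265); take C (10 @ 256); take D (7 @ 89); take A (18 @ 207); take 7/34 of E → 59.09. Capacity used 46/46.
Total value = 876.09

876.09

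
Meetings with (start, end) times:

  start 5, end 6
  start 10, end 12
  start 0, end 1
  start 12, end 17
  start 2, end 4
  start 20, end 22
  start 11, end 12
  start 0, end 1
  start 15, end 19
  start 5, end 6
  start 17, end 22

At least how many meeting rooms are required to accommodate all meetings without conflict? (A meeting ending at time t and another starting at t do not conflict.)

2

Count concurrent intervals with a sweep; the peak is the room count.
Events (time:±→running): 0:+→1 0:+→2 … peak 2.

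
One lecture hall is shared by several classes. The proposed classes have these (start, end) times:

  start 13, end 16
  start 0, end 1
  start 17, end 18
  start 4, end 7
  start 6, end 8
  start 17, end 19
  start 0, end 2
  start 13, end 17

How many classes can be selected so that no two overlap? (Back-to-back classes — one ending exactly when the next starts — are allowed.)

Greedy by earliest finish: after sorting by end time, pick each interval compatible with the last pick.
Sorted by end: (0,1)  (0,2)  (4,7)  (6,8)  (13,16)  (13,17)  (17,18)  (17,19)
take (0,1); take (4,7); take (13,16); skip (13,17); take (17,18); skip (17,19).
Selected 4 classes.

4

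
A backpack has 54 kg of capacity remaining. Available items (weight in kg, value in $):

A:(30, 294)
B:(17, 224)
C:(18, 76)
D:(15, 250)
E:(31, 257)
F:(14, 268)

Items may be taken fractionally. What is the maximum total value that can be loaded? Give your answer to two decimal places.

820.40

Sort by value per unit weight and fill in that order.
Ratios (sorted): F 19.14, D 16.67, B 13.18, A 9.80, E 8.29, C 4.22
take F (14 @ 268); take D (15 @ 250); take B (17 @ 224); take 8/30 of A → 78.40. Capacity used 54/54.
Total value = 820.40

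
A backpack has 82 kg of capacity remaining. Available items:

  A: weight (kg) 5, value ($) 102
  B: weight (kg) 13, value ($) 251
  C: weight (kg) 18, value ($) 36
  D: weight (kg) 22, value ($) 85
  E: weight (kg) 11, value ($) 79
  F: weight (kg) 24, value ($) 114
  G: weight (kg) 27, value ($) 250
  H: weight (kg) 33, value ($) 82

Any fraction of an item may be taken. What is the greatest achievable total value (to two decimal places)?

Sort by value per unit weight and fill in that order.
Order: A (102/5=20.40) > B (251/13=19.31) > G (250/27=9.26) > E (79/11=7.18) > F (114/24=4.75) > D (85/22=3.86) > H (82/33=2.48) > C (36/18=2.00)
Fill: take A (5 @ 102) → take B (13 @ 251) → take G (27 @ 250) → take E (11 @ 79) → take F (24 @ 114) → take 2/22 of D → 7.73; 82/82 used.
Total value = 803.73

803.73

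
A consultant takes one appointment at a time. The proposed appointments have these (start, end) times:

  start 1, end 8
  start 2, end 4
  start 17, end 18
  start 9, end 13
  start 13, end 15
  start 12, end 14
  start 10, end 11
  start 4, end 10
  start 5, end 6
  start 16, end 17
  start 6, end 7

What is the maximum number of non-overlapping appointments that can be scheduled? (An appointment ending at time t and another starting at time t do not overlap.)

7

Order by finish time; keep every interval that doesn't clash with the previous kept one.
Sorted by end: (2,4)  (5,6)  (6,7)  (1,8)  (4,10)  (10,11)  (9,13)  (12,14)  (13,15)  (16,17)  (17,18)
take (2,4); take (5,6); take (6,7); take (10,11); take (12,14); take (16,17); take (17,18).
Selected 7 appointments.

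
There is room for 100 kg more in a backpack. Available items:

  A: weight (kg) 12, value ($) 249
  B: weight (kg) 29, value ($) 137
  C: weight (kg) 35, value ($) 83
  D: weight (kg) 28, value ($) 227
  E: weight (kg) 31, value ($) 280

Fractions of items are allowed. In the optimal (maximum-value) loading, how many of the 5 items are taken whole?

Ratios (sorted): A 20.75, E 9.03, D 8.11, B 4.72, C 2.37
take A (12 @ 249); take E (31 @ 280); take D (28 @ 227); take B (29 @ 137). Capacity used 100/100.
4 item(s) taken whole.

4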